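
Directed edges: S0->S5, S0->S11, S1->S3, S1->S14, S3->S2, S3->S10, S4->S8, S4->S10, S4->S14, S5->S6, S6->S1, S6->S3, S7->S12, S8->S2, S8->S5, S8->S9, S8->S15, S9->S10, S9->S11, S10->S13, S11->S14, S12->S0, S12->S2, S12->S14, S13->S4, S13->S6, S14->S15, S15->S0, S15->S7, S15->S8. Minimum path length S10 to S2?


BFS layer-by-layer from S10:
  dist 0: {S10}
  dist 1: {S13}
  dist 2: {S4, S6}
  dist 3: {S1, S3, S8, S14}
  dist 4: {S2, S5, S9, S15}
  -> S2 reached at distance 4
Shortest path length = 4

4


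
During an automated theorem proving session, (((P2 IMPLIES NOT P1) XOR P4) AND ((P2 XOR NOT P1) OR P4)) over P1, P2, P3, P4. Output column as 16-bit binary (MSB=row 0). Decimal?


Formula: (((P2 IMPLIES NOT P1) XOR P4) AND ((P2 XOR NOT P1) OR P4)) over P1, P2, P3, P4 (16 rows)
Evaluate each row (bits = P1,P2,P3,P4, MSB first):
  row 0 [0000]: (((0 IMPLIES NOT 0) XOR 0) AND ((0 XOR NOT 0) OR 0)) -> 1
  row 1 [0001]: (((0 IMPLIES NOT 0) XOR 1) AND ((0 XOR NOT 0) OR 1)) -> 0
  row 2 [0010]: (((0 IMPLIES NOT 0) XOR 0) AND ((0 XOR NOT 0) OR 0)) -> 1
  row 3 [0011]: (((0 IMPLIES NOT 0) XOR 1) AND ((0 XOR NOT 0) OR 1)) -> 0
  row 4 [0100]: (((1 IMPLIES NOT 0) XOR 0) AND ((1 XOR NOT 0) OR 0)) -> 0
  row 5 [0101]: (((1 IMPLIES NOT 0) XOR 1) AND ((1 XOR NOT 0) OR 1)) -> 0
  row 6 [0110]: (((1 IMPLIES NOT 0) XOR 0) AND ((1 XOR NOT 0) OR 0)) -> 0
  row 7 [0111]: (((1 IMPLIES NOT 0) XOR 1) AND ((1 XOR NOT 0) OR 1)) -> 0
  row 8 [1000]: (((0 IMPLIES NOT 1) XOR 0) AND ((0 XOR NOT 1) OR 0)) -> 0
  row 9 [1001]: (((0 IMPLIES NOT 1) XOR 1) AND ((0 XOR NOT 1) OR 1)) -> 0
  row 10 [1010]: (((0 IMPLIES NOT 1) XOR 0) AND ((0 XOR NOT 1) OR 0)) -> 0
  row 11 [1011]: (((0 IMPLIES NOT 1) XOR 1) AND ((0 XOR NOT 1) OR 1)) -> 0
  row 12 [1100]: (((1 IMPLIES NOT 1) XOR 0) AND ((1 XOR NOT 1) OR 0)) -> 0
  row 13 [1101]: (((1 IMPLIES NOT 1) XOR 1) AND ((1 XOR NOT 1) OR 1)) -> 1
  row 14 [1110]: (((1 IMPLIES NOT 1) XOR 0) AND ((1 XOR NOT 1) OR 0)) -> 0
  row 15 [1111]: (((1 IMPLIES NOT 1) XOR 1) AND ((1 XOR NOT 1) OR 1)) -> 1
Full result column, 4 rows per line (P1,P2 fixed per line; P3,P4 runs 00..11 left to right):
  rows 0-3 [P1,P2=00]: 1010  = hex A
  rows 4-7 [P1,P2=01]: 0000  = hex 0
  rows 8-11 [P1,P2=10]: 0000  = hex 0
  rows 12-15 [P1,P2=11]: 0101  = hex 5
Output column (row 0 .. row 15) = 1010000000000101
Output column grouped in 4s = 1010 0000 0000 0101 = 0xA005
Convert to decimal digit by digit (value = value*16 + digit):
  A -> 10
  10*16 + 0 = 160
  160*16 + 0 = 2560
  2560*16 + 5 = 40965
Decimal = 40965

40965


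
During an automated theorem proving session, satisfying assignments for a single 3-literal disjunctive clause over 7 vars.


Step 1: Total=2^7=128
Step 2: Unsat when all 3 false: 2^4=16
Step 3: Sat=128-16=112

112


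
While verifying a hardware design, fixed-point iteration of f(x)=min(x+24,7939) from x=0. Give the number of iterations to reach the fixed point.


Step 1: x=0, cap=7939, increment=24
Step 2: x grows by 24 each step until capped at 7939; fixed point is x=7939
Step 3: iterations = ceil(7939/24) = 331

331


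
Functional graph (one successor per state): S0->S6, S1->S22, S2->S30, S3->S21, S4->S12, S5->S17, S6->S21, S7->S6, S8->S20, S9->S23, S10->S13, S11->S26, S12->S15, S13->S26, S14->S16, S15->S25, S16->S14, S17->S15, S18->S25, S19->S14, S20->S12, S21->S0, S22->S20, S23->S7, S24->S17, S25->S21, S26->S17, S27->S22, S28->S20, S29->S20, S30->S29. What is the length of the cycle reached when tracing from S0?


Trace from S0 until a state repeats:
  S0 -> S6 -> S21 -> S0
S0 first seen at step 0, revisited at step 3.
Cycle length = 3 - 0 = 3

3


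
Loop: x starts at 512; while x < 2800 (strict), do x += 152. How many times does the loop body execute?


Step 1: x goes from 512 toward 2800 by 152; the body runs while x<2800, so iterations = ceil((bound-start)/step)
Step 2: Distance=2288
Step 3: ceil(2288/152)=16

16


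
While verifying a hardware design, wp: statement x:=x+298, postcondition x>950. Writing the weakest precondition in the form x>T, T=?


Formula: wp(x:=E, P) = P[E/x] (substitute E for x in postcondition)
Step 1: Postcondition: x>950
Step 2: Substitute x+298 for x: x+298>950
Step 3: Solve for x: x > 950-298 = 652

652


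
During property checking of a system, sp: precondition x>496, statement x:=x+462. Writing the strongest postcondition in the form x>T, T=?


Formula: sp(P, x:=E) = exists old_x. (x = E[old_x/x]) AND P[old_x/x] (old_x is the value of x before the assignment; eliminate old_x by solving x = E[old_x/x] for old_x)
Step 1: Precondition P: x>496, i.e. old_x > 496
Step 2: Assignment gives x = old_x + 462, so old_x = x - 462
Step 3: Substitute into P: x - 462 > 496
Step 4: Simplify: x > 496+462 = 958

958


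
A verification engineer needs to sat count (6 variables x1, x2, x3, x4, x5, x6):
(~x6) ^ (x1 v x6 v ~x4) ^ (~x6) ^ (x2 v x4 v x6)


CNF with 4 clauses over 6 vars (64 assignments).
An assignment satisfies CNF iff every clause has >=1 true literal.
Check each row (bits = x1,x2,x3,x4,x5,x6; clause T/F shown):
  row 0 [000000]: clauses=TTTF -> 0
  row 1 [000001]: clauses=FTFT -> 0
  row 2 [000010]: clauses=TTTF -> 0
  row 3 [000011]: clauses=FTFT -> 0
  row 4 [000100]: clauses=TFTT -> 0
  (every remaining row is evaluated the same way; all 64 results are listed next)
Full result column, 8 rows per line (x1,x2,x3 fixed per line; x4,x5,x6 runs 000..111 left to right):
  rows 0-7 [x1,x2,x3=000]: 00000000  (ones: 0)
  rows 8-15 [x1,x2,x3=001]: 00000000  (ones: 0)
  rows 16-23 [x1,x2,x3=010]: 10100000  (ones: 2)
  rows 24-31 [x1,x2,x3=011]: 10100000  (ones: 2)
  rows 32-39 [x1,x2,x3=100]: 00001010  (ones: 2)
  rows 40-47 [x1,x2,x3=101]: 00001010  (ones: 2)
  rows 48-55 [x1,x2,x3=110]: 10101010  (ones: 4)
  rows 56-63 [x1,x2,x3=111]: 10101010  (ones: 4)
Satisfying assignments = 0+0+2+2+2+2+4+4 = 16

16


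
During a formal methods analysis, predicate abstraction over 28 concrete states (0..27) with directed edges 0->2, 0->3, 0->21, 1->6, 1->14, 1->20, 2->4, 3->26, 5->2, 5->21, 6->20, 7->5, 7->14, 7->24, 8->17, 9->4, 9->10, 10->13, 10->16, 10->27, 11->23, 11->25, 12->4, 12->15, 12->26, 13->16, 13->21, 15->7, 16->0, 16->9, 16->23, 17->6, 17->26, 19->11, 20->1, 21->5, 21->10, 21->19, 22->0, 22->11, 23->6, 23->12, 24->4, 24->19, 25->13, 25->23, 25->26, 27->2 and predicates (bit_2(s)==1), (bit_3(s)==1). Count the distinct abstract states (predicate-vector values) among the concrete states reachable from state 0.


BFS from 0:
Concrete reachable: {0, 1, 2, 3, 4, 5, 6, 7, 9, 10, 11, 12, 13, 14, 15, 16, 19, 20, 21, 23, 24, 25, 26, 27}
Abstract via predicates (bit_2(s)==1), (bit_3(s)==1):
  (0,0) <- {0, 1, 2, 3, 16, 19}
  (0,1) <- {9, 10, 11, 24, 25, 26, 27}
  (1,0) <- {4, 5, 6, 7, 20, 21, 23}
  (1,1) <- {12, 13, 14, 15}
Distinct abstract states = 4

4


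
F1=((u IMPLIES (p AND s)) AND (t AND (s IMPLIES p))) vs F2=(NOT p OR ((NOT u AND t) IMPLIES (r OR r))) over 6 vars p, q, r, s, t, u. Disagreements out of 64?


F1 = ((u IMPLIES (p AND s)) AND (t AND (s IMPLIES p)))
F2 = (NOT p OR ((NOT u AND t) IMPLIES (r OR r)))
Evaluate both on each of 64 rows (bits = p,q,r,s,t,u):
  row 0 [000000]: F1=0 F2=1 (differ) -> 1
  row 1 [000001]: F1=0 F2=1 (differ) -> 1
  row 2 [000010]: F1=1 F2=1 -> 0
  row 3 [000011]: F1=0 F2=1 (differ) -> 1
  row 4 [000100]: F1=0 F2=1 (differ) -> 1
  (every remaining row is evaluated the same way; all 64 results are listed next)
Full result column, 8 rows per line (p,q,r fixed per line; s,t,u runs 000..111 left to right):
  rows 0-7 [p,q,r=000]: 11011111  (ones: 7)
  rows 8-15 [p,q,r=001]: 11011111  (ones: 7)
  rows 16-23 [p,q,r=010]: 11011111  (ones: 7)
  rows 24-31 [p,q,r=011]: 11011111  (ones: 7)
  rows 32-39 [p,q,r=100]: 11111110  (ones: 7)
  rows 40-47 [p,q,r=101]: 11011100  (ones: 5)
  rows 48-55 [p,q,r=110]: 11111110  (ones: 7)
  rows 56-63 [p,q,r=111]: 11011100  (ones: 5)
Disagreements = 7+7+7+7+7+5+7+5 = 52

52


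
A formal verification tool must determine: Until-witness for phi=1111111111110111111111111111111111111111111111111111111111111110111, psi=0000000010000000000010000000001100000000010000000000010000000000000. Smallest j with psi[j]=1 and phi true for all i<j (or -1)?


(phi U psi) at 0: need smallest j with psi[j]=1 and phi[i]=1 for all i in [0,j).
Scan from step 0:
  step 0: phi=1, psi=0 -> continue
  step 1: phi=1, psi=0 -> continue
  step 2: phi=1, psi=0 -> continue
  step 3: phi=1, psi=0 -> continue
  step 8: psi=1 and phi held for [0,8) -> witness found
Witness step = 8

8


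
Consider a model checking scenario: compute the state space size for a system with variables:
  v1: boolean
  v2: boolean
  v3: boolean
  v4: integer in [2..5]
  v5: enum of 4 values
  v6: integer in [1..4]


State space = product of domain sizes of all variables.
Domain sizes:
  v1 (boolean): 2
  v2 (boolean): 2
  v3 (boolean): 2
  v4 (integer in [2..5]): 4
  v5 (enum of 4 values): 4
  v6 (integer in [1..4]): 4
Product = 2 * 2 * 2 * 4 * 4 * 4 = 512

512


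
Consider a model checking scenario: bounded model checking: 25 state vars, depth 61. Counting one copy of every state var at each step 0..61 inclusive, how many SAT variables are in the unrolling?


BMC unrolls to depth k, creating one copy of each state var for steps 0..k.
Step count = 61 + 1 = 62 (steps 0 through 61)
Vars per step = 25
Total = 25 * 62 = 1550

1550


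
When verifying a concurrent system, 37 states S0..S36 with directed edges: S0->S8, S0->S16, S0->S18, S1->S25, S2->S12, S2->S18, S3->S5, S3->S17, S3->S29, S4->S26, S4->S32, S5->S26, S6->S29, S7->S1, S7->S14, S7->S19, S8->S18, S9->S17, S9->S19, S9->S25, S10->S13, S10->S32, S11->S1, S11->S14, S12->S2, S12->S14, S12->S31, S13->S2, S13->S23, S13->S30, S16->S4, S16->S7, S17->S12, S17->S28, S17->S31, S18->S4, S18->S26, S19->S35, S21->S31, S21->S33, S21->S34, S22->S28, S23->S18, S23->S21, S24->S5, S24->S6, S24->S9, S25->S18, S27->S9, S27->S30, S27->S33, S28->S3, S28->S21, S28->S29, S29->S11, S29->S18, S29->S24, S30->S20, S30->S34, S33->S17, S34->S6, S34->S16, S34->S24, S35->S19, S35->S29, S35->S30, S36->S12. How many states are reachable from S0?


BFS from S0:
  layer 0: {S0}
  layer 1: {S8, S16, S18}
  layer 2: {S4, S7, S26}
  layer 3: {S1, S14, S19, S32}
  layer 4: {S25, S35}
  layer 5: {S29, S30}
  layer 6: {S11, S20, S24, S34}
  layer 7: {S5, S6, S9}
  layer 8: {S17}
  layer 9: {S12, S28, S31}
  layer 10: {S2, S3, S21}
  layer 11: {S33}
Reachable set: {S0, S1, S2, S3, S4, S5, S6, S7, S8, S9, S11, S12, S14, S16, S17, S18, S19, S20, S21, S24, S25, S26, S28, S29, S30, S31, S32, S33, S34, S35}
Count = 30

30


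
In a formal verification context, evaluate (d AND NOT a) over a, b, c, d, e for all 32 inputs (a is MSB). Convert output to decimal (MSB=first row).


Formula: (d AND NOT a) over a, b, c, d, e (32 rows)
Evaluate each row (bits = a,b,c,d,e, MSB first):
  row 0 [00000]: (0 AND NOT 0) -> 0
  row 1 [00001]: (0 AND NOT 0) -> 0
  row 2 [00010]: (1 AND NOT 0) -> 1
  row 3 [00011]: (1 AND NOT 0) -> 1
  row 4 [00100]: (0 AND NOT 0) -> 0
  row 5 [00101]: (0 AND NOT 0) -> 0
  row 6 [00110]: (1 AND NOT 0) -> 1
  row 7 [00111]: (1 AND NOT 0) -> 1
  row 8 [01000]: (0 AND NOT 0) -> 0
  row 9 [01001]: (0 AND NOT 0) -> 0
  row 10 [01010]: (1 AND NOT 0) -> 1
  row 11 [01011]: (1 AND NOT 0) -> 1
  row 12 [01100]: (0 AND NOT 0) -> 0
  row 13 [01101]: (0 AND NOT 0) -> 0
  row 14 [01110]: (1 AND NOT 0) -> 1
  row 15 [01111]: (1 AND NOT 0) -> 1
  row 16 [10000]: (0 AND NOT 1) -> 0
  row 17 [10001]: (0 AND NOT 1) -> 0
  row 18 [10010]: (1 AND NOT 1) -> 0
  row 19 [10011]: (1 AND NOT 1) -> 0
  row 20 [10100]: (0 AND NOT 1) -> 0
  row 21 [10101]: (0 AND NOT 1) -> 0
  row 22 [10110]: (1 AND NOT 1) -> 0
  row 23 [10111]: (1 AND NOT 1) -> 0
  row 24 [11000]: (0 AND NOT 1) -> 0
  row 25 [11001]: (0 AND NOT 1) -> 0
  row 26 [11010]: (1 AND NOT 1) -> 0
  row 27 [11011]: (1 AND NOT 1) -> 0
  row 28 [11100]: (0 AND NOT 1) -> 0
  row 29 [11101]: (0 AND NOT 1) -> 0
  row 30 [11110]: (1 AND NOT 1) -> 0
  row 31 [11111]: (1 AND NOT 1) -> 0
Full result column, 4 rows per line (a,b,c fixed per line; d,e runs 00..11 left to right):
  rows 0-3 [a,b,c=000]: 0011  = hex 3
  rows 4-7 [a,b,c=001]: 0011  = hex 3
  rows 8-11 [a,b,c=010]: 0011  = hex 3
  rows 12-15 [a,b,c=011]: 0011  = hex 3
  rows 16-19 [a,b,c=100]: 0000  = hex 0
  rows 20-23 [a,b,c=101]: 0000  = hex 0
  rows 24-27 [a,b,c=110]: 0000  = hex 0
  rows 28-31 [a,b,c=111]: 0000  = hex 0
Output column (row 0 .. row 31) = 00110011001100110000000000000000
Output column grouped in 4s = 0011 0011 0011 0011 0000 0000 0000 0000 = 0x33330000
Convert to decimal digit by digit (value = value*16 + digit):
  3 -> 3
  3*16 + 3 = 51
  51*16 + 3 = 819
  819*16 + 3 = 13107
  13107*16 + 0 = 209712
  209712*16 + 0 = 3355392
  3355392*16 + 0 = 53686272
  53686272*16 + 0 = 858980352
Decimal = 858980352

858980352


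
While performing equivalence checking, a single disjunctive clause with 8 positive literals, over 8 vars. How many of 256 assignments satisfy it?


Step 1: Total=2^8=256
Step 2: Unsat when all 8 false: 2^0=1
Step 3: Sat=256-1=255

255


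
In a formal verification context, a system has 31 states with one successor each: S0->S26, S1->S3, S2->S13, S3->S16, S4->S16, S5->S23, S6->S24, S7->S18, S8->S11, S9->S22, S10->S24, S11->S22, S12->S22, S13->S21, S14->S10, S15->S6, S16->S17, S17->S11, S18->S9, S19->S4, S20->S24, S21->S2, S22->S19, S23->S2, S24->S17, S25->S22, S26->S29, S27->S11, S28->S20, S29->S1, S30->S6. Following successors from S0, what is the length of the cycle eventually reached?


Trace from S0 until a state repeats:
  S0 -> S26 -> S29 -> S1 -> S3 -> S16 -> S17 -> S11 -> S22 -> S19 -> S4 -> S16
S16 first seen at step 5, revisited at step 11.
Cycle length = 11 - 5 = 6

6


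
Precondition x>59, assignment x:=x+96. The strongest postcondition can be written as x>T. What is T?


Formula: sp(P, x:=E) = exists old_x. (x = E[old_x/x]) AND P[old_x/x] (old_x is the value of x before the assignment; eliminate old_x by solving x = E[old_x/x] for old_x)
Step 1: Precondition P: x>59, i.e. old_x > 59
Step 2: Assignment gives x = old_x + 96, so old_x = x - 96
Step 3: Substitute into P: x - 96 > 59
Step 4: Simplify: x > 59+96 = 155

155


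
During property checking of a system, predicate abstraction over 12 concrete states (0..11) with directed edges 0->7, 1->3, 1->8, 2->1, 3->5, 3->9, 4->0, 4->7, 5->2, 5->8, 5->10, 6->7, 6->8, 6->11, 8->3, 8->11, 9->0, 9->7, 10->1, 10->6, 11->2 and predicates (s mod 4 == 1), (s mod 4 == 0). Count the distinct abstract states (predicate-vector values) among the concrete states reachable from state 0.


BFS from 0:
Concrete reachable: {0, 7}
Abstract via predicates (s mod 4 == 1), (s mod 4 == 0):
  (0,0) <- {7}
  (0,1) <- {0}
Distinct abstract states = 2

2


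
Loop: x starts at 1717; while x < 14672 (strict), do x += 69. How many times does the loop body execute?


Step 1: x goes from 1717 toward 14672 by 69; the body runs while x<14672, so iterations = ceil((bound-start)/step)
Step 2: Distance=12955
Step 3: ceil(12955/69)=188

188


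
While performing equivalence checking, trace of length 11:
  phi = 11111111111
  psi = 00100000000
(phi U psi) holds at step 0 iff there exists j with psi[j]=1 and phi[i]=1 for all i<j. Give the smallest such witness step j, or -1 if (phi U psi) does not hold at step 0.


(phi U psi) at 0: need smallest j with psi[j]=1 and phi[i]=1 for all i in [0,j).
Scan from step 0:
  step 0: phi=1, psi=0 -> continue
  step 1: phi=1, psi=0 -> continue
  step 2: psi=1 and phi held for [0,2) -> witness found
Witness step = 2

2


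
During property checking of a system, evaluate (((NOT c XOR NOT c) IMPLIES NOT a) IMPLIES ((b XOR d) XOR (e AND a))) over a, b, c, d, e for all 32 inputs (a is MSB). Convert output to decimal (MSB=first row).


Formula: (((NOT c XOR NOT c) IMPLIES NOT a) IMPLIES ((b XOR d) XOR (e AND a))) over a, b, c, d, e (32 rows)
Evaluate each row (bits = a,b,c,d,e, MSB first):
  row 0 [00000]: (((NOT 0 XOR NOT 0) IMPLIES NOT 0) IMPLIES ((0 XOR 0) XOR (0 AND 0))) -> 0
  row 1 [00001]: (((NOT 0 XOR NOT 0) IMPLIES NOT 0) IMPLIES ((0 XOR 0) XOR (1 AND 0))) -> 0
  row 2 [00010]: (((NOT 0 XOR NOT 0) IMPLIES NOT 0) IMPLIES ((0 XOR 1) XOR (0 AND 0))) -> 1
  row 3 [00011]: (((NOT 0 XOR NOT 0) IMPLIES NOT 0) IMPLIES ((0 XOR 1) XOR (1 AND 0))) -> 1
  row 4 [00100]: (((NOT 1 XOR NOT 1) IMPLIES NOT 0) IMPLIES ((0 XOR 0) XOR (0 AND 0))) -> 0
  row 5 [00101]: (((NOT 1 XOR NOT 1) IMPLIES NOT 0) IMPLIES ((0 XOR 0) XOR (1 AND 0))) -> 0
  row 6 [00110]: (((NOT 1 XOR NOT 1) IMPLIES NOT 0) IMPLIES ((0 XOR 1) XOR (0 AND 0))) -> 1
  row 7 [00111]: (((NOT 1 XOR NOT 1) IMPLIES NOT 0) IMPLIES ((0 XOR 1) XOR (1 AND 0))) -> 1
  row 8 [01000]: (((NOT 0 XOR NOT 0) IMPLIES NOT 0) IMPLIES ((1 XOR 0) XOR (0 AND 0))) -> 1
  row 9 [01001]: (((NOT 0 XOR NOT 0) IMPLIES NOT 0) IMPLIES ((1 XOR 0) XOR (1 AND 0))) -> 1
  row 10 [01010]: (((NOT 0 XOR NOT 0) IMPLIES NOT 0) IMPLIES ((1 XOR 1) XOR (0 AND 0))) -> 0
  row 11 [01011]: (((NOT 0 XOR NOT 0) IMPLIES NOT 0) IMPLIES ((1 XOR 1) XOR (1 AND 0))) -> 0
  row 12 [01100]: (((NOT 1 XOR NOT 1) IMPLIES NOT 0) IMPLIES ((1 XOR 0) XOR (0 AND 0))) -> 1
  row 13 [01101]: (((NOT 1 XOR NOT 1) IMPLIES NOT 0) IMPLIES ((1 XOR 0) XOR (1 AND 0))) -> 1
  row 14 [01110]: (((NOT 1 XOR NOT 1) IMPLIES NOT 0) IMPLIES ((1 XOR 1) XOR (0 AND 0))) -> 0
  row 15 [01111]: (((NOT 1 XOR NOT 1) IMPLIES NOT 0) IMPLIES ((1 XOR 1) XOR (1 AND 0))) -> 0
  row 16 [10000]: (((NOT 0 XOR NOT 0) IMPLIES NOT 1) IMPLIES ((0 XOR 0) XOR (0 AND 1))) -> 0
  row 17 [10001]: (((NOT 0 XOR NOT 0) IMPLIES NOT 1) IMPLIES ((0 XOR 0) XOR (1 AND 1))) -> 1
  row 18 [10010]: (((NOT 0 XOR NOT 0) IMPLIES NOT 1) IMPLIES ((0 XOR 1) XOR (0 AND 1))) -> 1
  row 19 [10011]: (((NOT 0 XOR NOT 0) IMPLIES NOT 1) IMPLIES ((0 XOR 1) XOR (1 AND 1))) -> 0
  row 20 [10100]: (((NOT 1 XOR NOT 1) IMPLIES NOT 1) IMPLIES ((0 XOR 0) XOR (0 AND 1))) -> 0
  row 21 [10101]: (((NOT 1 XOR NOT 1) IMPLIES NOT 1) IMPLIES ((0 XOR 0) XOR (1 AND 1))) -> 1
  row 22 [10110]: (((NOT 1 XOR NOT 1) IMPLIES NOT 1) IMPLIES ((0 XOR 1) XOR (0 AND 1))) -> 1
  row 23 [10111]: (((NOT 1 XOR NOT 1) IMPLIES NOT 1) IMPLIES ((0 XOR 1) XOR (1 AND 1))) -> 0
  row 24 [11000]: (((NOT 0 XOR NOT 0) IMPLIES NOT 1) IMPLIES ((1 XOR 0) XOR (0 AND 1))) -> 1
  row 25 [11001]: (((NOT 0 XOR NOT 0) IMPLIES NOT 1) IMPLIES ((1 XOR 0) XOR (1 AND 1))) -> 0
  row 26 [11010]: (((NOT 0 XOR NOT 0) IMPLIES NOT 1) IMPLIES ((1 XOR 1) XOR (0 AND 1))) -> 0
  row 27 [11011]: (((NOT 0 XOR NOT 0) IMPLIES NOT 1) IMPLIES ((1 XOR 1) XOR (1 AND 1))) -> 1
  row 28 [11100]: (((NOT 1 XOR NOT 1) IMPLIES NOT 1) IMPLIES ((1 XOR 0) XOR (0 AND 1))) -> 1
  row 29 [11101]: (((NOT 1 XOR NOT 1) IMPLIES NOT 1) IMPLIES ((1 XOR 0) XOR (1 AND 1))) -> 0
  row 30 [11110]: (((NOT 1 XOR NOT 1) IMPLIES NOT 1) IMPLIES ((1 XOR 1) XOR (0 AND 1))) -> 0
  row 31 [11111]: (((NOT 1 XOR NOT 1) IMPLIES NOT 1) IMPLIES ((1 XOR 1) XOR (1 AND 1))) -> 1
Full result column, 4 rows per line (a,b,c fixed per line; d,e runs 00..11 left to right):
  rows 0-3 [a,b,c=000]: 0011  = hex 3
  rows 4-7 [a,b,c=001]: 0011  = hex 3
  rows 8-11 [a,b,c=010]: 1100  = hex C
  rows 12-15 [a,b,c=011]: 1100  = hex C
  rows 16-19 [a,b,c=100]: 0110  = hex 6
  rows 20-23 [a,b,c=101]: 0110  = hex 6
  rows 24-27 [a,b,c=110]: 1001  = hex 9
  rows 28-31 [a,b,c=111]: 1001  = hex 9
Output column (row 0 .. row 31) = 00110011110011000110011010011001
Output column grouped in 4s = 0011 0011 1100 1100 0110 0110 1001 1001 = 0x33CC6699
Convert to decimal digit by digit (value = value*16 + digit):
  3 -> 3
  3*16 + 3 = 51
  51*16 + 12 (C) = 828
  828*16 + 12 (C) = 13260
  13260*16 + 6 = 212166
  212166*16 + 6 = 3394662
  3394662*16 + 9 = 54314601
  54314601*16 + 9 = 869033625
Decimal = 869033625

869033625


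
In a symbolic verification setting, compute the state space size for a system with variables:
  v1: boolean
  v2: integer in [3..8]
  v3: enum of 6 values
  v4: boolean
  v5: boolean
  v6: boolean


State space = product of domain sizes of all variables.
Domain sizes:
  v1 (boolean): 2
  v2 (integer in [3..8]): 6
  v3 (enum of 6 values): 6
  v4 (boolean): 2
  v5 (boolean): 2
  v6 (boolean): 2
Product = 2 * 6 * 6 * 2 * 2 * 2 = 576

576


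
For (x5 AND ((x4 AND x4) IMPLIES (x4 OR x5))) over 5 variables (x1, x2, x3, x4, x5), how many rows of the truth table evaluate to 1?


Formula: (x5 AND ((x4 AND x4) IMPLIES (x4 OR x5))) over 5 vars (32 rows)
Evaluate each row (x1, x2, x3, x4, x5 as bits, MSB first):
  row 0 [00000]: (0 AND ((0 AND 0) IMPLIES (0 OR 0))) -> 0
  row 1 [00001]: (1 AND ((0 AND 0) IMPLIES (0 OR 1))) -> 1
  row 2 [00010]: (0 AND ((1 AND 1) IMPLIES (1 OR 0))) -> 0
  row 3 [00011]: (1 AND ((1 AND 1) IMPLIES (1 OR 1))) -> 1
  row 4 [00100]: (0 AND ((0 AND 0) IMPLIES (0 OR 0))) -> 0
  row 5 [00101]: (1 AND ((0 AND 0) IMPLIES (0 OR 1))) -> 1
  row 6 [00110]: (0 AND ((1 AND 1) IMPLIES (1 OR 0))) -> 0
  row 7 [00111]: (1 AND ((1 AND 1) IMPLIES (1 OR 1))) -> 1
  row 8 [01000]: (0 AND ((0 AND 0) IMPLIES (0 OR 0))) -> 0
  row 9 [01001]: (1 AND ((0 AND 0) IMPLIES (0 OR 1))) -> 1
  row 10 [01010]: (0 AND ((1 AND 1) IMPLIES (1 OR 0))) -> 0
  row 11 [01011]: (1 AND ((1 AND 1) IMPLIES (1 OR 1))) -> 1
  row 12 [01100]: (0 AND ((0 AND 0) IMPLIES (0 OR 0))) -> 0
  row 13 [01101]: (1 AND ((0 AND 0) IMPLIES (0 OR 1))) -> 1
  row 14 [01110]: (0 AND ((1 AND 1) IMPLIES (1 OR 0))) -> 0
  row 15 [01111]: (1 AND ((1 AND 1) IMPLIES (1 OR 1))) -> 1
  row 16 [10000]: (0 AND ((0 AND 0) IMPLIES (0 OR 0))) -> 0
  row 17 [10001]: (1 AND ((0 AND 0) IMPLIES (0 OR 1))) -> 1
  row 18 [10010]: (0 AND ((1 AND 1) IMPLIES (1 OR 0))) -> 0
  row 19 [10011]: (1 AND ((1 AND 1) IMPLIES (1 OR 1))) -> 1
  row 20 [10100]: (0 AND ((0 AND 0) IMPLIES (0 OR 0))) -> 0
  row 21 [10101]: (1 AND ((0 AND 0) IMPLIES (0 OR 1))) -> 1
  row 22 [10110]: (0 AND ((1 AND 1) IMPLIES (1 OR 0))) -> 0
  row 23 [10111]: (1 AND ((1 AND 1) IMPLIES (1 OR 1))) -> 1
  row 24 [11000]: (0 AND ((0 AND 0) IMPLIES (0 OR 0))) -> 0
  row 25 [11001]: (1 AND ((0 AND 0) IMPLIES (0 OR 1))) -> 1
  row 26 [11010]: (0 AND ((1 AND 1) IMPLIES (1 OR 0))) -> 0
  row 27 [11011]: (1 AND ((1 AND 1) IMPLIES (1 OR 1))) -> 1
  row 28 [11100]: (0 AND ((0 AND 0) IMPLIES (0 OR 0))) -> 0
  row 29 [11101]: (1 AND ((0 AND 0) IMPLIES (0 OR 1))) -> 1
  row 30 [11110]: (0 AND ((1 AND 1) IMPLIES (1 OR 0))) -> 0
  row 31 [11111]: (1 AND ((1 AND 1) IMPLIES (1 OR 1))) -> 1
Full result column, 8 rows per line (x1,x2 fixed per line; x3,x4,x5 runs 000..111 left to right):
  rows 0-7 [x1,x2=00]: 01010101  (ones: 4)
  rows 8-15 [x1,x2=01]: 01010101  (ones: 4)
  rows 16-23 [x1,x2=10]: 01010101  (ones: 4)
  rows 24-31 [x1,x2=11]: 01010101  (ones: 4)
Count of 1-rows = 4+4+4+4 = 16

16


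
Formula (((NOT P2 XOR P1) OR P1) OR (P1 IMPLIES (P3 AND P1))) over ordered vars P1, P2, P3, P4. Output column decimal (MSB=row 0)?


Formula: (((NOT P2 XOR P1) OR P1) OR (P1 IMPLIES (P3 AND P1))) over P1, P2, P3, P4 (16 rows)
Evaluate each row (bits = P1,P2,P3,P4, MSB first):
  row 0 [0000]: (((NOT 0 XOR 0) OR 0) OR (0 IMPLIES (0 AND 0))) -> 1
  row 1 [0001]: (((NOT 0 XOR 0) OR 0) OR (0 IMPLIES (0 AND 0))) -> 1
  row 2 [0010]: (((NOT 0 XOR 0) OR 0) OR (0 IMPLIES (1 AND 0))) -> 1
  row 3 [0011]: (((NOT 0 XOR 0) OR 0) OR (0 IMPLIES (1 AND 0))) -> 1
  row 4 [0100]: (((NOT 1 XOR 0) OR 0) OR (0 IMPLIES (0 AND 0))) -> 1
  row 5 [0101]: (((NOT 1 XOR 0) OR 0) OR (0 IMPLIES (0 AND 0))) -> 1
  row 6 [0110]: (((NOT 1 XOR 0) OR 0) OR (0 IMPLIES (1 AND 0))) -> 1
  row 7 [0111]: (((NOT 1 XOR 0) OR 0) OR (0 IMPLIES (1 AND 0))) -> 1
  row 8 [1000]: (((NOT 0 XOR 1) OR 1) OR (1 IMPLIES (0 AND 1))) -> 1
  row 9 [1001]: (((NOT 0 XOR 1) OR 1) OR (1 IMPLIES (0 AND 1))) -> 1
  row 10 [1010]: (((NOT 0 XOR 1) OR 1) OR (1 IMPLIES (1 AND 1))) -> 1
  row 11 [1011]: (((NOT 0 XOR 1) OR 1) OR (1 IMPLIES (1 AND 1))) -> 1
  row 12 [1100]: (((NOT 1 XOR 1) OR 1) OR (1 IMPLIES (0 AND 1))) -> 1
  row 13 [1101]: (((NOT 1 XOR 1) OR 1) OR (1 IMPLIES (0 AND 1))) -> 1
  row 14 [1110]: (((NOT 1 XOR 1) OR 1) OR (1 IMPLIES (1 AND 1))) -> 1
  row 15 [1111]: (((NOT 1 XOR 1) OR 1) OR (1 IMPLIES (1 AND 1))) -> 1
Full result column, 4 rows per line (P1,P2 fixed per line; P3,P4 runs 00..11 left to right):
  rows 0-3 [P1,P2=00]: 1111  = hex F
  rows 4-7 [P1,P2=01]: 1111  = hex F
  rows 8-11 [P1,P2=10]: 1111  = hex F
  rows 12-15 [P1,P2=11]: 1111  = hex F
Output column (row 0 .. row 15) = 1111111111111111
Output column grouped in 4s = 1111 1111 1111 1111 = 0xFFFF
Convert to decimal digit by digit (value = value*16 + digit):
  F -> 15
  15*16 + 15 (F) = 255
  255*16 + 15 (F) = 4095
  4095*16 + 15 (F) = 65535
Decimal = 65535

65535


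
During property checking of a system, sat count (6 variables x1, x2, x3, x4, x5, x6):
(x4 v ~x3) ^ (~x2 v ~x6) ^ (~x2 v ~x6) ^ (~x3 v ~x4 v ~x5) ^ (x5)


CNF with 5 clauses over 6 vars (64 assignments).
An assignment satisfies CNF iff every clause has >=1 true literal.
Check each row (bits = x1,x2,x3,x4,x5,x6; clause T/F shown):
  row 0 [000000]: clauses=TTTTF -> 0
  row 1 [000001]: clauses=TTTTF -> 0
  row 2 [000010]: clauses=TTTTT -> 1
  row 3 [000011]: clauses=TTTTT -> 1
  row 4 [000100]: clauses=TTTTF -> 0
  (every remaining row is evaluated the same way; all 64 results are listed next)
Full result column, 8 rows per line (x1,x2,x3 fixed per line; x4,x5,x6 runs 000..111 left to right):
  rows 0-7 [x1,x2,x3=000]: 00110011  (ones: 4)
  rows 8-15 [x1,x2,x3=001]: 00000000  (ones: 0)
  rows 16-23 [x1,x2,x3=010]: 00100010  (ones: 2)
  rows 24-31 [x1,x2,x3=011]: 00000000  (ones: 0)
  rows 32-39 [x1,x2,x3=100]: 00110011  (ones: 4)
  rows 40-47 [x1,x2,x3=101]: 00000000  (ones: 0)
  rows 48-55 [x1,x2,x3=110]: 00100010  (ones: 2)
  rows 56-63 [x1,x2,x3=111]: 00000000  (ones: 0)
Satisfying assignments = 4+0+2+0+4+0+2+0 = 12

12


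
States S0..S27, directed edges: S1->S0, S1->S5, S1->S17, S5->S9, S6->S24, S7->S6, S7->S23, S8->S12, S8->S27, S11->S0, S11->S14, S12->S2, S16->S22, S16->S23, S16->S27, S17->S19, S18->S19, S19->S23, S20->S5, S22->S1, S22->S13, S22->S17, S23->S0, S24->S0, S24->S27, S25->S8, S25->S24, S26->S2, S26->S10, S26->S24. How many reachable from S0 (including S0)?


BFS from S0:
  layer 0: {S0}
Reachable set: {S0}
Count = 1

1


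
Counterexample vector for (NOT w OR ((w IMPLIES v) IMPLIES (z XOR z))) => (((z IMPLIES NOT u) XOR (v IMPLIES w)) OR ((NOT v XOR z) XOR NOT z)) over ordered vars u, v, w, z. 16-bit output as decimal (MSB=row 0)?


F1 = (NOT w OR ((w IMPLIES v) IMPLIES (z XOR z)))
F2 = (((z IMPLIES NOT u) XOR (v IMPLIES w)) OR ((NOT v XOR z) XOR NOT z))
Counterexample to F1=>F2 is where F1=1 and F2=0.
Evaluate each row (bits = u,v,w,z, MSB first):
  row 0 [0000]: F1=1 F2=0 -> F1&~F2 -> 1
  row 1 [0001]: F1=1 F2=0 -> F1&~F2 -> 1
  row 2 [0010]: F1=1 F2=0 -> F1&~F2 -> 1
  row 3 [0011]: F1=1 F2=0 -> F1&~F2 -> 1
  row 4 [0100]: F1=1 F2=1 -> F1&~F2 -> 0
  row 5 [0101]: F1=1 F2=1 -> F1&~F2 -> 0
  row 6 [0110]: F1=0 F2=1 -> F1&~F2 -> 0
  row 7 [0111]: F1=0 F2=1 -> F1&~F2 -> 0
  row 8 [1000]: F1=1 F2=0 -> F1&~F2 -> 1
  row 9 [1001]: F1=1 F2=1 -> F1&~F2 -> 0
  row 10 [1010]: F1=1 F2=0 -> F1&~F2 -> 1
  row 11 [1011]: F1=1 F2=1 -> F1&~F2 -> 0
  row 12 [1100]: F1=1 F2=1 -> F1&~F2 -> 0
  row 13 [1101]: F1=1 F2=1 -> F1&~F2 -> 0
  row 14 [1110]: F1=0 F2=1 -> F1&~F2 -> 0
  row 15 [1111]: F1=0 F2=1 -> F1&~F2 -> 0
Full result column, 4 rows per line (u,v fixed per line; w,z runs 00..11 left to right):
  rows 0-3 [u,v=00]: 1111  = hex F
  rows 4-7 [u,v=01]: 0000  = hex 0
  rows 8-11 [u,v=10]: 1010  = hex A
  rows 12-15 [u,v=11]: 0000  = hex 0
Counterexample vector (row 0 .. row 15) = 1111000010100000
Output column grouped in 4s = 1111 0000 1010 0000 = 0xF0A0
Convert to decimal digit by digit (value = value*16 + digit):
  F -> 15
  15*16 + 0 = 240
  240*16 + 10 (A) = 3850
  3850*16 + 0 = 61600
Decimal = 61600

61600


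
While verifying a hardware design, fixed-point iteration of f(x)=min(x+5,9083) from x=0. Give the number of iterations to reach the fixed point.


Step 1: x=0, cap=9083, increment=5
Step 2: x grows by 5 each step until capped at 9083; fixed point is x=9083
Step 3: iterations = ceil(9083/5) = 1817

1817


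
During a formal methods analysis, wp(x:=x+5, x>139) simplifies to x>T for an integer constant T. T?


Formula: wp(x:=E, P) = P[E/x] (substitute E for x in postcondition)
Step 1: Postcondition: x>139
Step 2: Substitute x+5 for x: x+5>139
Step 3: Solve for x: x > 139-5 = 134

134


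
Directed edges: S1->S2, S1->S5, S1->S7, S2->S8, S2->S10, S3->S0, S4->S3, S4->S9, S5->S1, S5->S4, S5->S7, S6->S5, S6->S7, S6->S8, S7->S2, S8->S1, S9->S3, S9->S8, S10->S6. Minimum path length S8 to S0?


BFS layer-by-layer from S8:
  dist 0: {S8}
  dist 1: {S1}
  dist 2: {S2, S5, S7}
  dist 3: {S4, S10}
  dist 4: {S3, S6, S9}
  dist 5: {S0}
  -> S0 reached at distance 5
Shortest path length = 5

5


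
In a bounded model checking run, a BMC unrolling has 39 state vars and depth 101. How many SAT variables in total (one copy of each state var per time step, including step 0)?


BMC unrolls to depth k, creating one copy of each state var for steps 0..k.
Step count = 101 + 1 = 102 (steps 0 through 101)
Vars per step = 39
Total = 39 * 102 = 3978

3978


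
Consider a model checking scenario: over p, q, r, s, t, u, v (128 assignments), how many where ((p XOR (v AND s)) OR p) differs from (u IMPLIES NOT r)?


F1 = ((p XOR (v AND s)) OR p)
F2 = (u IMPLIES NOT r)
Evaluate both on each of 128 rows (bits = p,q,r,s,t,u,v):
  row 0 [0000000]: F1=0 F2=1 (differ) -> 1
  row 1 [0000001]: F1=0 F2=1 (differ) -> 1
  row 2 [0000010]: F1=0 F2=1 (differ) -> 1
  row 3 [0000011]: F1=0 F2=1 (differ) -> 1
  row 4 [0000100]: F1=0 F2=1 (differ) -> 1
  (every remaining row is evaluated the same way; all 128 results are listed next)
Full result column, 8 rows per line (p,q,r,s fixed per line; t,u,v runs 000..111 left to right):
  rows 0-7 [p,q,r,s=0000]: 11111111  (ones: 8)
  rows 8-15 [p,q,r,s=0001]: 10101010  (ones: 4)
  rows 16-23 [p,q,r,s=0010]: 11001100  (ones: 4)
  rows 24-31 [p,q,r,s=0011]: 10011001  (ones: 4)
  rows 32-39 [p,q,r,s=0100]: 11111111  (ones: 8)
  rows 40-47 [p,q,r,s=0101]: 10101010  (ones: 4)
  rows 48-55 [p,q,r,s=0110]: 11001100  (ones: 4)
  rows 56-63 [p,q,r,s=0111]: 10011001  (ones: 4)
  rows 64-71 [p,q,r,s=1000]: 00000000  (ones: 0)
  rows 72-79 [p,q,r,s=1001]: 00000000  (ones: 0)
  rows 80-87 [p,q,r,s=1010]: 00110011  (ones: 4)
  rows 88-95 [p,q,r,s=1011]: 00110011  (ones: 4)
  rows 96-103 [p,q,r,s=1100]: 00000000  (ones: 0)
  rows 104-111 [p,q,r,s=1101]: 00000000  (ones: 0)
  rows 112-119 [p,q,r,s=1110]: 00110011  (ones: 4)
  rows 120-127 [p,q,r,s=1111]: 00110011  (ones: 4)
Disagreements = 8+4+4+4+8+4+4+4+0+0+4+4+0+0+4+4 = 56

56


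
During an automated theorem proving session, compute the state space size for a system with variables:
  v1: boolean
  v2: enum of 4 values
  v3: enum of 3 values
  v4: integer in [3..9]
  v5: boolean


State space = product of domain sizes of all variables.
Domain sizes:
  v1 (boolean): 2
  v2 (enum of 4 values): 4
  v3 (enum of 3 values): 3
  v4 (integer in [3..9]): 7
  v5 (boolean): 2
Product = 2 * 4 * 3 * 7 * 2 = 336

336


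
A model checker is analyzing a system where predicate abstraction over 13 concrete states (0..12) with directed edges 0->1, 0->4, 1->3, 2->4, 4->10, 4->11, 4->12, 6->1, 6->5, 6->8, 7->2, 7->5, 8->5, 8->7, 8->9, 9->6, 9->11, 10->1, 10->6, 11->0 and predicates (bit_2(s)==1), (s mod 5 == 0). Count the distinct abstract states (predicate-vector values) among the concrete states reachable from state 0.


BFS from 0:
Concrete reachable: {0, 1, 2, 3, 4, 5, 6, 7, 8, 9, 10, 11, 12}
Abstract via predicates (bit_2(s)==1), (s mod 5 == 0):
  (0,0) <- {1, 2, 3, 8, 9, 11}
  (0,1) <- {0, 10}
  (1,0) <- {4, 6, 7, 12}
  (1,1) <- {5}
Distinct abstract states = 4

4


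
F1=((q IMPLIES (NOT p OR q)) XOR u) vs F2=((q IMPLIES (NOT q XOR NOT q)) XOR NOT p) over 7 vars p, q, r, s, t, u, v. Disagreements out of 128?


F1 = ((q IMPLIES (NOT p OR q)) XOR u)
F2 = ((q IMPLIES (NOT q XOR NOT q)) XOR NOT p)
Evaluate both on each of 128 rows (bits = p,q,r,s,t,u,v):
  row 0 [0000000]: F1=1 F2=0 (differ) -> 1
  row 1 [0000001]: F1=1 F2=0 (differ) -> 1
  row 2 [0000010]: F1=0 F2=0 -> 0
  row 3 [0000011]: F1=0 F2=0 -> 0
  row 4 [0000100]: F1=1 F2=0 (differ) -> 1
  (every remaining row is evaluated the same way; all 128 results are listed next)
Full result column, 8 rows per line (p,q,r,s fixed per line; t,u,v runs 000..111 left to right):
  rows 0-7 [p,q,r,s=0000]: 11001100  (ones: 4)
  rows 8-15 [p,q,r,s=0001]: 11001100  (ones: 4)
  rows 16-23 [p,q,r,s=0010]: 11001100  (ones: 4)
  rows 24-31 [p,q,r,s=0011]: 11001100  (ones: 4)
  rows 32-39 [p,q,r,s=0100]: 00110011  (ones: 4)
  rows 40-47 [p,q,r,s=0101]: 00110011  (ones: 4)
  rows 48-55 [p,q,r,s=0110]: 00110011  (ones: 4)
  rows 56-63 [p,q,r,s=0111]: 00110011  (ones: 4)
  rows 64-71 [p,q,r,s=1000]: 00110011  (ones: 4)
  rows 72-79 [p,q,r,s=1001]: 00110011  (ones: 4)
  rows 80-87 [p,q,r,s=1010]: 00110011  (ones: 4)
  rows 88-95 [p,q,r,s=1011]: 00110011  (ones: 4)
  rows 96-103 [p,q,r,s=1100]: 11001100  (ones: 4)
  rows 104-111 [p,q,r,s=1101]: 11001100  (ones: 4)
  rows 112-119 [p,q,r,s=1110]: 11001100  (ones: 4)
  rows 120-127 [p,q,r,s=1111]: 11001100  (ones: 4)
Disagreements = 4+4+4+4+4+4+4+4+4+4+4+4+4+4+4+4 = 64

64


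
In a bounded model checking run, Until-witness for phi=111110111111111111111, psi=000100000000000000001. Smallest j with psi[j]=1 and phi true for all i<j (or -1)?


(phi U psi) at 0: need smallest j with psi[j]=1 and phi[i]=1 for all i in [0,j).
Scan from step 0:
  step 0: phi=1, psi=0 -> continue
  step 1: phi=1, psi=0 -> continue
  step 2: phi=1, psi=0 -> continue
  step 3: psi=1 and phi held for [0,3) -> witness found
Witness step = 3

3


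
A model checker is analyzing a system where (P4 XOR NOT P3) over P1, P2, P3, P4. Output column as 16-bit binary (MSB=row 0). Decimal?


Formula: (P4 XOR NOT P3) over P1, P2, P3, P4 (16 rows)
Evaluate each row (bits = P1,P2,P3,P4, MSB first):
  row 0 [0000]: (0 XOR NOT 0) -> 1
  row 1 [0001]: (1 XOR NOT 0) -> 0
  row 2 [0010]: (0 XOR NOT 1) -> 0
  row 3 [0011]: (1 XOR NOT 1) -> 1
  row 4 [0100]: (0 XOR NOT 0) -> 1
  row 5 [0101]: (1 XOR NOT 0) -> 0
  row 6 [0110]: (0 XOR NOT 1) -> 0
  row 7 [0111]: (1 XOR NOT 1) -> 1
  row 8 [1000]: (0 XOR NOT 0) -> 1
  row 9 [1001]: (1 XOR NOT 0) -> 0
  row 10 [1010]: (0 XOR NOT 1) -> 0
  row 11 [1011]: (1 XOR NOT 1) -> 1
  row 12 [1100]: (0 XOR NOT 0) -> 1
  row 13 [1101]: (1 XOR NOT 0) -> 0
  row 14 [1110]: (0 XOR NOT 1) -> 0
  row 15 [1111]: (1 XOR NOT 1) -> 1
Full result column, 4 rows per line (P1,P2 fixed per line; P3,P4 runs 00..11 left to right):
  rows 0-3 [P1,P2=00]: 1001  = hex 9
  rows 4-7 [P1,P2=01]: 1001  = hex 9
  rows 8-11 [P1,P2=10]: 1001  = hex 9
  rows 12-15 [P1,P2=11]: 1001  = hex 9
Output column (row 0 .. row 15) = 1001100110011001
Output column grouped in 4s = 1001 1001 1001 1001 = 0x9999
Convert to decimal digit by digit (value = value*16 + digit):
  9 -> 9
  9*16 + 9 = 153
  153*16 + 9 = 2457
  2457*16 + 9 = 39321
Decimal = 39321

39321


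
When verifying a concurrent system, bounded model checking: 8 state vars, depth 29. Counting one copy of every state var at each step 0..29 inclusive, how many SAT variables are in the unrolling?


BMC unrolls to depth k, creating one copy of each state var for steps 0..k.
Step count = 29 + 1 = 30 (steps 0 through 29)
Vars per step = 8
Total = 8 * 30 = 240

240


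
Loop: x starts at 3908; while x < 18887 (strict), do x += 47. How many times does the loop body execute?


Step 1: x goes from 3908 toward 18887 by 47; the body runs while x<18887, so iterations = ceil((bound-start)/step)
Step 2: Distance=14979
Step 3: ceil(14979/47)=319

319


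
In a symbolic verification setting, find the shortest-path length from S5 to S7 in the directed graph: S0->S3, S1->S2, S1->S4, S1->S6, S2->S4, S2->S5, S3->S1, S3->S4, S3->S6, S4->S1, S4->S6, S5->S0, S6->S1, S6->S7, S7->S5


BFS layer-by-layer from S5:
  dist 0: {S5}
  dist 1: {S0}
  dist 2: {S3}
  dist 3: {S1, S4, S6}
  dist 4: {S2, S7}
  -> S7 reached at distance 4
Shortest path length = 4

4


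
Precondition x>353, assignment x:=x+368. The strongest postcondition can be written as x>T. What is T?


Formula: sp(P, x:=E) = exists old_x. (x = E[old_x/x]) AND P[old_x/x] (old_x is the value of x before the assignment; eliminate old_x by solving x = E[old_x/x] for old_x)
Step 1: Precondition P: x>353, i.e. old_x > 353
Step 2: Assignment gives x = old_x + 368, so old_x = x - 368
Step 3: Substitute into P: x - 368 > 353
Step 4: Simplify: x > 353+368 = 721

721


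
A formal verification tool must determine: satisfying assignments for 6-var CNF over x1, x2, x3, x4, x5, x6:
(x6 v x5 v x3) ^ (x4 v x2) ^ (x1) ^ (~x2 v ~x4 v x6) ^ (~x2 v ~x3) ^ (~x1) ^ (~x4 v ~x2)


CNF with 7 clauses over 6 vars (64 assignments).
An assignment satisfies CNF iff every clause has >=1 true literal.
Check each row (bits = x1,x2,x3,x4,x5,x6; clause T/F shown):
  row 0 [000000]: clauses=FFFTTTT -> 0
  row 1 [000001]: clauses=TFFTTTT -> 0
  row 2 [000010]: clauses=TFFTTTT -> 0
  row 3 [000011]: clauses=TFFTTTT -> 0
  row 4 [000100]: clauses=FTFTTTT -> 0
  (every remaining row is evaluated the same way; all 64 results are listed next)
Full result column, 8 rows per line (x1,x2,x3 fixed per line; x4,x5,x6 runs 000..111 left to right):
  rows 0-7 [x1,x2,x3=000]: 00000000  (ones: 0)
  rows 8-15 [x1,x2,x3=001]: 00000000  (ones: 0)
  rows 16-23 [x1,x2,x3=010]: 00000000  (ones: 0)
  rows 24-31 [x1,x2,x3=011]: 00000000  (ones: 0)
  rows 32-39 [x1,x2,x3=100]: 00000000  (ones: 0)
  rows 40-47 [x1,x2,x3=101]: 00000000  (ones: 0)
  rows 48-55 [x1,x2,x3=110]: 00000000  (ones: 0)
  rows 56-63 [x1,x2,x3=111]: 00000000  (ones: 0)
Satisfying assignments = 0+0+0+0+0+0+0+0 = 0

0


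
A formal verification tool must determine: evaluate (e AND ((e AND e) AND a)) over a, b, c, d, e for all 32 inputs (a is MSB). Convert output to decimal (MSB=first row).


Formula: (e AND ((e AND e) AND a)) over a, b, c, d, e (32 rows)
Evaluate each row (bits = a,b,c,d,e, MSB first):
  row 0 [00000]: (0 AND ((0 AND 0) AND 0)) -> 0
  row 1 [00001]: (1 AND ((1 AND 1) AND 0)) -> 0
  row 2 [00010]: (0 AND ((0 AND 0) AND 0)) -> 0
  row 3 [00011]: (1 AND ((1 AND 1) AND 0)) -> 0
  row 4 [00100]: (0 AND ((0 AND 0) AND 0)) -> 0
  row 5 [00101]: (1 AND ((1 AND 1) AND 0)) -> 0
  row 6 [00110]: (0 AND ((0 AND 0) AND 0)) -> 0
  row 7 [00111]: (1 AND ((1 AND 1) AND 0)) -> 0
  row 8 [01000]: (0 AND ((0 AND 0) AND 0)) -> 0
  row 9 [01001]: (1 AND ((1 AND 1) AND 0)) -> 0
  row 10 [01010]: (0 AND ((0 AND 0) AND 0)) -> 0
  row 11 [01011]: (1 AND ((1 AND 1) AND 0)) -> 0
  row 12 [01100]: (0 AND ((0 AND 0) AND 0)) -> 0
  row 13 [01101]: (1 AND ((1 AND 1) AND 0)) -> 0
  row 14 [01110]: (0 AND ((0 AND 0) AND 0)) -> 0
  row 15 [01111]: (1 AND ((1 AND 1) AND 0)) -> 0
  row 16 [10000]: (0 AND ((0 AND 0) AND 1)) -> 0
  row 17 [10001]: (1 AND ((1 AND 1) AND 1)) -> 1
  row 18 [10010]: (0 AND ((0 AND 0) AND 1)) -> 0
  row 19 [10011]: (1 AND ((1 AND 1) AND 1)) -> 1
  row 20 [10100]: (0 AND ((0 AND 0) AND 1)) -> 0
  row 21 [10101]: (1 AND ((1 AND 1) AND 1)) -> 1
  row 22 [10110]: (0 AND ((0 AND 0) AND 1)) -> 0
  row 23 [10111]: (1 AND ((1 AND 1) AND 1)) -> 1
  row 24 [11000]: (0 AND ((0 AND 0) AND 1)) -> 0
  row 25 [11001]: (1 AND ((1 AND 1) AND 1)) -> 1
  row 26 [11010]: (0 AND ((0 AND 0) AND 1)) -> 0
  row 27 [11011]: (1 AND ((1 AND 1) AND 1)) -> 1
  row 28 [11100]: (0 AND ((0 AND 0) AND 1)) -> 0
  row 29 [11101]: (1 AND ((1 AND 1) AND 1)) -> 1
  row 30 [11110]: (0 AND ((0 AND 0) AND 1)) -> 0
  row 31 [11111]: (1 AND ((1 AND 1) AND 1)) -> 1
Full result column, 4 rows per line (a,b,c fixed per line; d,e runs 00..11 left to right):
  rows 0-3 [a,b,c=000]: 0000  = hex 0
  rows 4-7 [a,b,c=001]: 0000  = hex 0
  rows 8-11 [a,b,c=010]: 0000  = hex 0
  rows 12-15 [a,b,c=011]: 0000  = hex 0
  rows 16-19 [a,b,c=100]: 0101  = hex 5
  rows 20-23 [a,b,c=101]: 0101  = hex 5
  rows 24-27 [a,b,c=110]: 0101  = hex 5
  rows 28-31 [a,b,c=111]: 0101  = hex 5
Output column (row 0 .. row 31) = 00000000000000000101010101010101
Output column grouped in 4s = 0000 0000 0000 0000 0101 0101 0101 0101 = 0x00005555
Convert to decimal digit by digit (value = value*16 + digit):
  0 -> 0
  0*16 + 0 = 0
  0*16 + 0 = 0
  0*16 + 0 = 0
  0*16 + 5 = 5
  5*16 + 5 = 85
  85*16 + 5 = 1365
  1365*16 + 5 = 21845
Decimal = 21845

21845


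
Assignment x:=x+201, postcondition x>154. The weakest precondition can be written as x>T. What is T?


Formula: wp(x:=E, P) = P[E/x] (substitute E for x in postcondition)
Step 1: Postcondition: x>154
Step 2: Substitute x+201 for x: x+201>154
Step 3: Solve for x: x > 154-201 = -47

-47
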